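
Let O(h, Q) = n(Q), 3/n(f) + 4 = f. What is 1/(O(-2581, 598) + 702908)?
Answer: 198/139175785 ≈ 1.4227e-6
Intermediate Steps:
n(f) = 3/(-4 + f)
O(h, Q) = 3/(-4 + Q)
1/(O(-2581, 598) + 702908) = 1/(3/(-4 + 598) + 702908) = 1/(3/594 + 702908) = 1/(3*(1/594) + 702908) = 1/(1/198 + 702908) = 1/(139175785/198) = 198/139175785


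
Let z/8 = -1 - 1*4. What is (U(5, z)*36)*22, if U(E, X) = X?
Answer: -31680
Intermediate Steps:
z = -40 (z = 8*(-1 - 1*4) = 8*(-1 - 4) = 8*(-5) = -40)
(U(5, z)*36)*22 = -40*36*22 = -1440*22 = -31680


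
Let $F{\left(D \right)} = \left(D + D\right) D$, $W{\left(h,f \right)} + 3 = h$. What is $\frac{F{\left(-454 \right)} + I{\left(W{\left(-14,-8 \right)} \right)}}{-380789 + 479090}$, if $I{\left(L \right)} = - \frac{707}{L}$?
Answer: $\frac{2336217}{557039} \approx 4.194$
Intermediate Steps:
$W{\left(h,f \right)} = -3 + h$
$F{\left(D \right)} = 2 D^{2}$ ($F{\left(D \right)} = 2 D D = 2 D^{2}$)
$\frac{F{\left(-454 \right)} + I{\left(W{\left(-14,-8 \right)} \right)}}{-380789 + 479090} = \frac{2 \left(-454\right)^{2} - \frac{707}{-3 - 14}}{-380789 + 479090} = \frac{2 \cdot 206116 - \frac{707}{-17}}{98301} = \left(412232 - - \frac{707}{17}\right) \frac{1}{98301} = \left(412232 + \frac{707}{17}\right) \frac{1}{98301} = \frac{7008651}{17} \cdot \frac{1}{98301} = \frac{2336217}{557039}$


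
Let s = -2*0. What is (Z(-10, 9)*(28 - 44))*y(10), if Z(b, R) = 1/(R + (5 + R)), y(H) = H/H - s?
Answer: -16/23 ≈ -0.69565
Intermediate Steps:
s = 0
y(H) = 1 (y(H) = H/H - 1*0 = 1 + 0 = 1)
Z(b, R) = 1/(5 + 2*R)
(Z(-10, 9)*(28 - 44))*y(10) = ((28 - 44)/(5 + 2*9))*1 = (-16/(5 + 18))*1 = (-16/23)*1 = ((1/23)*(-16))*1 = -16/23*1 = -16/23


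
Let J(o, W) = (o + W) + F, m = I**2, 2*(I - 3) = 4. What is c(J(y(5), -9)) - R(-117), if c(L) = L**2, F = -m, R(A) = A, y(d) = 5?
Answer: 958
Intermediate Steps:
I = 5 (I = 3 + (1/2)*4 = 3 + 2 = 5)
m = 25 (m = 5**2 = 25)
F = -25 (F = -1*25 = -25)
J(o, W) = -25 + W + o (J(o, W) = (o + W) - 25 = (W + o) - 25 = -25 + W + o)
c(J(y(5), -9)) - R(-117) = (-25 - 9 + 5)**2 - 1*(-117) = (-29)**2 + 117 = 841 + 117 = 958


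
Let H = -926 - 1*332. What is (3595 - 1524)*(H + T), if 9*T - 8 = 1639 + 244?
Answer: -19531601/9 ≈ -2.1702e+6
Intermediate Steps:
H = -1258 (H = -926 - 332 = -1258)
T = 1891/9 (T = 8/9 + (1639 + 244)/9 = 8/9 + (⅑)*1883 = 8/9 + 1883/9 = 1891/9 ≈ 210.11)
(3595 - 1524)*(H + T) = (3595 - 1524)*(-1258 + 1891/9) = 2071*(-9431/9) = -19531601/9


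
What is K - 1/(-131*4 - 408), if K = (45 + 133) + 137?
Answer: 293581/932 ≈ 315.00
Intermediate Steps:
K = 315 (K = 178 + 137 = 315)
K - 1/(-131*4 - 408) = 315 - 1/(-131*4 - 408) = 315 - 1/(-524 - 408) = 315 - 1/(-932) = 315 - 1*(-1/932) = 315 + 1/932 = 293581/932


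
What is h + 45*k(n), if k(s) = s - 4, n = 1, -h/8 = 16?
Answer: -263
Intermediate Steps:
h = -128 (h = -8*16 = -128)
k(s) = -4 + s
h + 45*k(n) = -128 + 45*(-4 + 1) = -128 + 45*(-3) = -128 - 135 = -263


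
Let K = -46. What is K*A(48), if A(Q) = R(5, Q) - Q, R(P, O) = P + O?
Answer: -230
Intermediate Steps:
R(P, O) = O + P
A(Q) = 5 (A(Q) = (Q + 5) - Q = (5 + Q) - Q = 5)
K*A(48) = -46*5 = -230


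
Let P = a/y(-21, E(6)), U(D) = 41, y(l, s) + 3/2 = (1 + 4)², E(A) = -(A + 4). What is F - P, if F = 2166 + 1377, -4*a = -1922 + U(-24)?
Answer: 331161/94 ≈ 3523.0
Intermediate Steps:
E(A) = -4 - A (E(A) = -(4 + A) = -4 - A)
y(l, s) = 47/2 (y(l, s) = -3/2 + (1 + 4)² = -3/2 + 5² = -3/2 + 25 = 47/2)
a = 1881/4 (a = -(-1922 + 41)/4 = -¼*(-1881) = 1881/4 ≈ 470.25)
P = 1881/94 (P = 1881/(4*(47/2)) = (1881/4)*(2/47) = 1881/94 ≈ 20.011)
F = 3543
F - P = 3543 - 1*1881/94 = 3543 - 1881/94 = 331161/94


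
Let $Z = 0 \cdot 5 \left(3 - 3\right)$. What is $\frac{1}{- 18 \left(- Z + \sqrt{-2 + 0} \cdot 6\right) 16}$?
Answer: $\frac{i \sqrt{2}}{3456} \approx 0.00040921 i$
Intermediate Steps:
$Z = 0$ ($Z = 0 \cdot 0 = 0$)
$\frac{1}{- 18 \left(- Z + \sqrt{-2 + 0} \cdot 6\right) 16} = \frac{1}{- 18 \left(\left(-1\right) 0 + \sqrt{-2 + 0} \cdot 6\right) 16} = \frac{1}{- 18 \left(0 + \sqrt{-2} \cdot 6\right) 16} = \frac{1}{- 18 \left(0 + i \sqrt{2} \cdot 6\right) 16} = \frac{1}{- 18 \left(0 + 6 i \sqrt{2}\right) 16} = \frac{1}{- 18 \cdot 6 i \sqrt{2} \cdot 16} = \frac{1}{- 108 i \sqrt{2} \cdot 16} = \frac{1}{\left(-1728\right) i \sqrt{2}} = \frac{i \sqrt{2}}{3456}$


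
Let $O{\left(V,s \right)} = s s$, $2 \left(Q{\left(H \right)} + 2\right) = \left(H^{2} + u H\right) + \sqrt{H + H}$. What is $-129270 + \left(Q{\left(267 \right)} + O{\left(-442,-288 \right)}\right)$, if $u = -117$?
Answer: $-26303 + \frac{\sqrt{534}}{2} \approx -26291.0$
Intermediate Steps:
$Q{\left(H \right)} = -2 + \frac{H^{2}}{2} - \frac{117 H}{2} + \frac{\sqrt{2} \sqrt{H}}{2}$ ($Q{\left(H \right)} = -2 + \frac{\left(H^{2} - 117 H\right) + \sqrt{H + H}}{2} = -2 + \frac{\left(H^{2} - 117 H\right) + \sqrt{2 H}}{2} = -2 + \frac{\left(H^{2} - 117 H\right) + \sqrt{2} \sqrt{H}}{2} = -2 + \frac{H^{2} - 117 H + \sqrt{2} \sqrt{H}}{2} = -2 + \left(\frac{H^{2}}{2} - \frac{117 H}{2} + \frac{\sqrt{2} \sqrt{H}}{2}\right) = -2 + \frac{H^{2}}{2} - \frac{117 H}{2} + \frac{\sqrt{2} \sqrt{H}}{2}$)
$O{\left(V,s \right)} = s^{2}$
$-129270 + \left(Q{\left(267 \right)} + O{\left(-442,-288 \right)}\right) = -129270 + \left(\left(-2 + \frac{267^{2}}{2} - \frac{31239}{2} + \frac{\sqrt{2} \sqrt{267}}{2}\right) + \left(-288\right)^{2}\right) = -129270 + \left(\left(-2 + \frac{1}{2} \cdot 71289 - \frac{31239}{2} + \frac{\sqrt{534}}{2}\right) + 82944\right) = -129270 + \left(\left(-2 + \frac{71289}{2} - \frac{31239}{2} + \frac{\sqrt{534}}{2}\right) + 82944\right) = -129270 + \left(\left(20023 + \frac{\sqrt{534}}{2}\right) + 82944\right) = -129270 + \left(102967 + \frac{\sqrt{534}}{2}\right) = -26303 + \frac{\sqrt{534}}{2}$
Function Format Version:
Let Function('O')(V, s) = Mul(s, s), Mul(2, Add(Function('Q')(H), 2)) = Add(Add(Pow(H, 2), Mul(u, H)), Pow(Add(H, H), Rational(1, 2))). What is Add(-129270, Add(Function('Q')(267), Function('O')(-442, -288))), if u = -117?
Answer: Add(-26303, Mul(Rational(1, 2), Pow(534, Rational(1, 2)))) ≈ -26291.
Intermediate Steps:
Function('Q')(H) = Add(-2, Mul(Rational(1, 2), Pow(H, 2)), Mul(Rational(-117, 2), H), Mul(Rational(1, 2), Pow(2, Rational(1, 2)), Pow(H, Rational(1, 2)))) (Function('Q')(H) = Add(-2, Mul(Rational(1, 2), Add(Add(Pow(H, 2), Mul(-117, H)), Pow(Add(H, H), Rational(1, 2))))) = Add(-2, Mul(Rational(1, 2), Add(Add(Pow(H, 2), Mul(-117, H)), Pow(Mul(2, H), Rational(1, 2))))) = Add(-2, Mul(Rational(1, 2), Add(Add(Pow(H, 2), Mul(-117, H)), Mul(Pow(2, Rational(1, 2)), Pow(H, Rational(1, 2)))))) = Add(-2, Mul(Rational(1, 2), Add(Pow(H, 2), Mul(-117, H), Mul(Pow(2, Rational(1, 2)), Pow(H, Rational(1, 2)))))) = Add(-2, Add(Mul(Rational(1, 2), Pow(H, 2)), Mul(Rational(-117, 2), H), Mul(Rational(1, 2), Pow(2, Rational(1, 2)), Pow(H, Rational(1, 2))))) = Add(-2, Mul(Rational(1, 2), Pow(H, 2)), Mul(Rational(-117, 2), H), Mul(Rational(1, 2), Pow(2, Rational(1, 2)), Pow(H, Rational(1, 2)))))
Function('O')(V, s) = Pow(s, 2)
Add(-129270, Add(Function('Q')(267), Function('O')(-442, -288))) = Add(-129270, Add(Add(-2, Mul(Rational(1, 2), Pow(267, 2)), Mul(Rational(-117, 2), 267), Mul(Rational(1, 2), Pow(2, Rational(1, 2)), Pow(267, Rational(1, 2)))), Pow(-288, 2))) = Add(-129270, Add(Add(-2, Mul(Rational(1, 2), 71289), Rational(-31239, 2), Mul(Rational(1, 2), Pow(534, Rational(1, 2)))), 82944)) = Add(-129270, Add(Add(-2, Rational(71289, 2), Rational(-31239, 2), Mul(Rational(1, 2), Pow(534, Rational(1, 2)))), 82944)) = Add(-129270, Add(Add(20023, Mul(Rational(1, 2), Pow(534, Rational(1, 2)))), 82944)) = Add(-129270, Add(102967, Mul(Rational(1, 2), Pow(534, Rational(1, 2))))) = Add(-26303, Mul(Rational(1, 2), Pow(534, Rational(1, 2))))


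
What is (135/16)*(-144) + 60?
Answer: -1155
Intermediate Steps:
(135/16)*(-144) + 60 = -1215 + 60 = -1155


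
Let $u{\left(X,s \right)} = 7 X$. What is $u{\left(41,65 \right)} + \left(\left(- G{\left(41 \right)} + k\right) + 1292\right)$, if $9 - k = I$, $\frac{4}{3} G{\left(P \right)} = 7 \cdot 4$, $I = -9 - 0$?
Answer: $1576$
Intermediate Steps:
$I = -9$ ($I = -9 + 0 = -9$)
$G{\left(P \right)} = 21$ ($G{\left(P \right)} = \frac{3 \cdot 7 \cdot 4}{4} = \frac{3}{4} \cdot 28 = 21$)
$k = 18$ ($k = 9 - -9 = 9 + 9 = 18$)
$u{\left(41,65 \right)} + \left(\left(- G{\left(41 \right)} + k\right) + 1292\right) = 7 \cdot 41 + \left(\left(\left(-1\right) 21 + 18\right) + 1292\right) = 287 + \left(\left(-21 + 18\right) + 1292\right) = 287 + \left(-3 + 1292\right) = 287 + 1289 = 1576$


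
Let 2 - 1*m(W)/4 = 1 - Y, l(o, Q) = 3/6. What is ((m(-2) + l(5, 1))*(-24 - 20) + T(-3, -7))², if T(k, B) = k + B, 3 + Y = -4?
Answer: 1048576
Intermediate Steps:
Y = -7 (Y = -3 - 4 = -7)
l(o, Q) = ½ (l(o, Q) = 3*(⅙) = ½)
m(W) = -24 (m(W) = 8 - 4*(1 - 1*(-7)) = 8 - 4*(1 + 7) = 8 - 4*8 = 8 - 32 = -24)
T(k, B) = B + k
((m(-2) + l(5, 1))*(-24 - 20) + T(-3, -7))² = ((-24 + ½)*(-24 - 20) + (-7 - 3))² = (-47/2*(-44) - 10)² = (1034 - 10)² = 1024² = 1048576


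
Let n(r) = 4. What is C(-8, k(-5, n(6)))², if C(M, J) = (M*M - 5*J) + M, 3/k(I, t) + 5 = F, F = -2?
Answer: 165649/49 ≈ 3380.6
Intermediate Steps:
k(I, t) = -3/7 (k(I, t) = 3/(-5 - 2) = 3/(-7) = 3*(-⅐) = -3/7)
C(M, J) = M + M² - 5*J (C(M, J) = (M² - 5*J) + M = M + M² - 5*J)
C(-8, k(-5, n(6)))² = (-8 + (-8)² - 5*(-3/7))² = (-8 + 64 + 15/7)² = (407/7)² = 165649/49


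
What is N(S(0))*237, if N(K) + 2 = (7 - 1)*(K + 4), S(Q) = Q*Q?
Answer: 5214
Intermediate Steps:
S(Q) = Q²
N(K) = 22 + 6*K (N(K) = -2 + (7 - 1)*(K + 4) = -2 + 6*(4 + K) = -2 + (24 + 6*K) = 22 + 6*K)
N(S(0))*237 = (22 + 6*0²)*237 = (22 + 6*0)*237 = (22 + 0)*237 = 22*237 = 5214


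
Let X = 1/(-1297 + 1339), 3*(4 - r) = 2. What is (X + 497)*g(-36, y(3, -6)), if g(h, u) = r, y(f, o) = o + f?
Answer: 104375/63 ≈ 1656.7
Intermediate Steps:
r = 10/3 (r = 4 - ⅓*2 = 4 - ⅔ = 10/3 ≈ 3.3333)
X = 1/42 ≈ 0.023810
y(f, o) = f + o
g(h, u) = 10/3
(X + 497)*g(-36, y(3, -6)) = (1/42 + 497)*(10/3) = (20875/42)*(10/3) = 104375/63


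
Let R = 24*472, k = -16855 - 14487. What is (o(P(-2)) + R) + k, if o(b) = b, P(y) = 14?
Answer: -20000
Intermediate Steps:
k = -31342
R = 11328
(o(P(-2)) + R) + k = (14 + 11328) - 31342 = 11342 - 31342 = -20000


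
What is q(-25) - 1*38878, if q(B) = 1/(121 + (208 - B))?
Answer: -13762811/354 ≈ -38878.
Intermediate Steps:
q(B) = 1/(329 - B)
q(-25) - 1*38878 = -1/(-329 - 25) - 1*38878 = -1/(-354) - 38878 = -1*(-1/354) - 38878 = 1/354 - 38878 = -13762811/354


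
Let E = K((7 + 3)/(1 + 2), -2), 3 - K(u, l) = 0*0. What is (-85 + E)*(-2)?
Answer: 164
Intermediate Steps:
K(u, l) = 3 (K(u, l) = 3 - 0*0 = 3 - 1*0 = 3 + 0 = 3)
E = 3
(-85 + E)*(-2) = (-85 + 3)*(-2) = -82*(-2) = 164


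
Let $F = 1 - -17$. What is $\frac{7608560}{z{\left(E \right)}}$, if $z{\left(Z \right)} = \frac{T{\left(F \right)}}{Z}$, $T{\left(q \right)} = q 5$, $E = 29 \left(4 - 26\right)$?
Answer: $- \frac{485426128}{9} \approx -5.3936 \cdot 10^{7}$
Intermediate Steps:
$E = -638$ ($E = 29 \left(-22\right) = -638$)
$F = 18$ ($F = 1 + 17 = 18$)
$T{\left(q \right)} = 5 q$
$z{\left(Z \right)} = \frac{90}{Z}$ ($z{\left(Z \right)} = \frac{5 \cdot 18}{Z} = \frac{90}{Z}$)
$\frac{7608560}{z{\left(E \right)}} = \frac{7608560}{90 \frac{1}{-638}} = \frac{7608560}{90 \left(- \frac{1}{638}\right)} = \frac{7608560}{- \frac{45}{319}} = 7608560 \left(- \frac{319}{45}\right) = - \frac{485426128}{9}$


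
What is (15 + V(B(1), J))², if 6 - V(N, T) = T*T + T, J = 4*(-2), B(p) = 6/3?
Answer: 1225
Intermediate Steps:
B(p) = 2 (B(p) = 6*(⅓) = 2)
J = -8
V(N, T) = 6 - T - T² (V(N, T) = 6 - (T*T + T) = 6 - (T² + T) = 6 - (T + T²) = 6 + (-T - T²) = 6 - T - T²)
(15 + V(B(1), J))² = (15 + (6 - 1*(-8) - 1*(-8)²))² = (15 + (6 + 8 - 1*64))² = (15 + (6 + 8 - 64))² = (15 - 50)² = (-35)² = 1225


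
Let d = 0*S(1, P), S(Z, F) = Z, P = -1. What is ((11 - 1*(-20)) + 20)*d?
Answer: 0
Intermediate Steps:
d = 0 (d = 0*1 = 0)
((11 - 1*(-20)) + 20)*d = ((11 - 1*(-20)) + 20)*0 = ((11 + 20) + 20)*0 = (31 + 20)*0 = 51*0 = 0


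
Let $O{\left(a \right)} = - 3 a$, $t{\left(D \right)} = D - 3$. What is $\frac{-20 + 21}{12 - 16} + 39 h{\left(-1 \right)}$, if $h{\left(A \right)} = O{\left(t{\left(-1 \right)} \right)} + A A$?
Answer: $\frac{2027}{4} \approx 506.75$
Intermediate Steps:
$t{\left(D \right)} = -3 + D$
$h{\left(A \right)} = 12 + A^{2}$ ($h{\left(A \right)} = - 3 \left(-3 - 1\right) + A A = \left(-3\right) \left(-4\right) + A^{2} = 12 + A^{2}$)
$\frac{-20 + 21}{12 - 16} + 39 h{\left(-1 \right)} = \frac{-20 + 21}{12 - 16} + 39 \left(12 + \left(-1\right)^{2}\right) = 1 \frac{1}{-4} + 39 \left(12 + 1\right) = 1 \left(- \frac{1}{4}\right) + 39 \cdot 13 = - \frac{1}{4} + 507 = \frac{2027}{4}$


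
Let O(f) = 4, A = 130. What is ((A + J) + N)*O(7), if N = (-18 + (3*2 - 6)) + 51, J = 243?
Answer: 1624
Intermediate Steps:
N = 33 (N = (-18 + (6 - 6)) + 51 = (-18 + 0) + 51 = -18 + 51 = 33)
((A + J) + N)*O(7) = ((130 + 243) + 33)*4 = (373 + 33)*4 = 406*4 = 1624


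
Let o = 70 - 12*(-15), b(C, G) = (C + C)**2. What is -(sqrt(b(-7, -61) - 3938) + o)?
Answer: -250 - I*sqrt(3742) ≈ -250.0 - 61.172*I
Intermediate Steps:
b(C, G) = 4*C**2 (b(C, G) = (2*C)**2 = 4*C**2)
o = 250 (o = 70 + 180 = 250)
-(sqrt(b(-7, -61) - 3938) + o) = -(sqrt(4*(-7)**2 - 3938) + 250) = -(sqrt(4*49 - 3938) + 250) = -(sqrt(196 - 3938) + 250) = -(sqrt(-3742) + 250) = -(I*sqrt(3742) + 250) = -(250 + I*sqrt(3742)) = -250 - I*sqrt(3742)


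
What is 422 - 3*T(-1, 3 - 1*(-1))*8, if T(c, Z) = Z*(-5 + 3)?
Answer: 614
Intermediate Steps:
T(c, Z) = -2*Z (T(c, Z) = Z*(-2) = -2*Z)
422 - 3*T(-1, 3 - 1*(-1))*8 = 422 - 3*(-2*(3 - 1*(-1)))*8 = 422 - 3*(-2*(3 + 1))*8 = 422 - 3*(-2*4)*8 = 422 - 3*(-8)*8 = 422 - (-24)*8 = 422 - 1*(-192) = 422 + 192 = 614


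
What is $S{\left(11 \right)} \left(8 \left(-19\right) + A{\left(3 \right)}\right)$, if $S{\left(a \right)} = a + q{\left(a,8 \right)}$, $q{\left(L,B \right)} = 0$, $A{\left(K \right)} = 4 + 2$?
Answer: $-1606$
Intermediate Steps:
$A{\left(K \right)} = 6$
$S{\left(a \right)} = a$ ($S{\left(a \right)} = a + 0 = a$)
$S{\left(11 \right)} \left(8 \left(-19\right) + A{\left(3 \right)}\right) = 11 \left(8 \left(-19\right) + 6\right) = 11 \left(-152 + 6\right) = 11 \left(-146\right) = -1606$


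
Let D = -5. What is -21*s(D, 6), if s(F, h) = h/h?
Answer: -21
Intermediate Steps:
s(F, h) = 1
-21*s(D, 6) = -21*1 = -21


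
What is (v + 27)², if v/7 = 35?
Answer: 73984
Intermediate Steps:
v = 245 (v = 7*35 = 245)
(v + 27)² = (245 + 27)² = 272² = 73984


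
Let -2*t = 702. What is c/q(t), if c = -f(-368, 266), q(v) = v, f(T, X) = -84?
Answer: -28/117 ≈ -0.23932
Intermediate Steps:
t = -351 (t = -½*702 = -351)
c = 84 (c = -1*(-84) = 84)
c/q(t) = 84/(-351) = 84*(-1/351) = -28/117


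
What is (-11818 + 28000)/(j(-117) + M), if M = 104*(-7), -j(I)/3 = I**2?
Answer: -16182/41795 ≈ -0.38718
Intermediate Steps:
j(I) = -3*I**2
M = -728
(-11818 + 28000)/(j(-117) + M) = (-11818 + 28000)/(-3*(-117)**2 - 728) = 16182/(-3*13689 - 728) = 16182/(-41067 - 728) = 16182/(-41795) = 16182*(-1/41795) = -16182/41795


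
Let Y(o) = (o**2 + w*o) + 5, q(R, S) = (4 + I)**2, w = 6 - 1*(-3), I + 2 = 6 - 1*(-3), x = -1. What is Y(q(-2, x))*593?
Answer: 9330855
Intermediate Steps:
I = 7 (I = -2 + (6 - 1*(-3)) = -2 + (6 + 3) = -2 + 9 = 7)
w = 9 (w = 6 + 3 = 9)
q(R, S) = 121 (q(R, S) = (4 + 7)**2 = 11**2 = 121)
Y(o) = 5 + o**2 + 9*o (Y(o) = (o**2 + 9*o) + 5 = 5 + o**2 + 9*o)
Y(q(-2, x))*593 = (5 + 121**2 + 9*121)*593 = (5 + 14641 + 1089)*593 = 15735*593 = 9330855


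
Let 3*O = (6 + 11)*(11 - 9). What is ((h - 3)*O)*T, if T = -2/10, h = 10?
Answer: -238/15 ≈ -15.867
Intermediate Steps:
O = 34/3 (O = ((6 + 11)*(11 - 9))/3 = (17*2)/3 = (⅓)*34 = 34/3 ≈ 11.333)
T = -⅕ (T = -2*⅒ = -⅕ ≈ -0.20000)
((h - 3)*O)*T = ((10 - 3)*(34/3))*(-⅕) = (7*(34/3))*(-⅕) = (238/3)*(-⅕) = -238/15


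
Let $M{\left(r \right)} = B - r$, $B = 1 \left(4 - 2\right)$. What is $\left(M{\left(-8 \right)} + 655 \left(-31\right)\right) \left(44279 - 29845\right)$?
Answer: $-292938030$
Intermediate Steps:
$B = 2$ ($B = 1 \cdot 2 = 2$)
$M{\left(r \right)} = 2 - r$
$\left(M{\left(-8 \right)} + 655 \left(-31\right)\right) \left(44279 - 29845\right) = \left(\left(2 - -8\right) + 655 \left(-31\right)\right) \left(44279 - 29845\right) = \left(\left(2 + 8\right) - 20305\right) 14434 = \left(10 - 20305\right) 14434 = \left(-20295\right) 14434 = -292938030$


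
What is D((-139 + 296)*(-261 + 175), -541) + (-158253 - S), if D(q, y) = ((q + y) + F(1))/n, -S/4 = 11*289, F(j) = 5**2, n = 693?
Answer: -100871159/693 ≈ -1.4556e+5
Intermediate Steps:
F(j) = 25
S = -12716 (S = -44*289 = -4*3179 = -12716)
D(q, y) = 25/693 + q/693 + y/693 (D(q, y) = ((q + y) + 25)/693 = (25 + q + y)*(1/693) = 25/693 + q/693 + y/693)
D((-139 + 296)*(-261 + 175), -541) + (-158253 - S) = (25/693 + ((-139 + 296)*(-261 + 175))/693 + (1/693)*(-541)) + (-158253 - 1*(-12716)) = (25/693 + (157*(-86))/693 - 541/693) + (-158253 + 12716) = (25/693 + (1/693)*(-13502) - 541/693) - 145537 = (25/693 - 13502/693 - 541/693) - 145537 = -14018/693 - 145537 = -100871159/693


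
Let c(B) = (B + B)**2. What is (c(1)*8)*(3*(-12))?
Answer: -1152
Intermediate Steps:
c(B) = 4*B**2 (c(B) = (2*B)**2 = 4*B**2)
(c(1)*8)*(3*(-12)) = ((4*1**2)*8)*(3*(-12)) = ((4*1)*8)*(-36) = (4*8)*(-36) = 32*(-36) = -1152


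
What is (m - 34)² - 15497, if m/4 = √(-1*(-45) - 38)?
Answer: -14229 - 272*√7 ≈ -14949.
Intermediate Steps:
m = 4*√7 (m = 4*√(-1*(-45) - 38) = 4*√(45 - 38) = 4*√7 ≈ 10.583)
(m - 34)² - 15497 = (4*√7 - 34)² - 15497 = (-34 + 4*√7)² - 15497 = -15497 + (-34 + 4*√7)²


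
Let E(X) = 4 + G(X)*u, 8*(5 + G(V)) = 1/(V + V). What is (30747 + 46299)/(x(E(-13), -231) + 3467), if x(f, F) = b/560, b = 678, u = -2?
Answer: 21572880/971099 ≈ 22.215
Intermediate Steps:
G(V) = -5 + 1/(16*V) (G(V) = -5 + 1/(8*(V + V)) = -5 + 1/(8*((2*V))) = -5 + (1/(2*V))/8 = -5 + 1/(16*V))
E(X) = 14 - 1/(8*X) (E(X) = 4 + (-5 + 1/(16*X))*(-2) = 4 + (10 - 1/(8*X)) = 14 - 1/(8*X))
x(f, F) = 339/280 (x(f, F) = 678/560 = 678*(1/560) = 339/280)
(30747 + 46299)/(x(E(-13), -231) + 3467) = (30747 + 46299)/(339/280 + 3467) = 77046/(971099/280) = 77046*(280/971099) = 21572880/971099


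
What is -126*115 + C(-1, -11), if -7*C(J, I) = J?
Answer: -101429/7 ≈ -14490.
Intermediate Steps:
C(J, I) = -J/7
-126*115 + C(-1, -11) = -126*115 - ⅐*(-1) = -14490 + ⅐ = -101429/7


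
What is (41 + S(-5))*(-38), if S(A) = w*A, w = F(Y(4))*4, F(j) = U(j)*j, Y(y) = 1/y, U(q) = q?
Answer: -3021/2 ≈ -1510.5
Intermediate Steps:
F(j) = j**2 (F(j) = j*j = j**2)
w = 1/4 (w = (1/4)**2*4 = (1/16)*4 = 1/4 ≈ 0.25000)
S(A) = A/4
(41 + S(-5))*(-38) = (41 + (1/4)*(-5))*(-38) = (41 - 5/4)*(-38) = (159/4)*(-38) = -3021/2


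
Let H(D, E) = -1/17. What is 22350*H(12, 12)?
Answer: -22350/17 ≈ -1314.7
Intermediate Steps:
H(D, E) = -1/17 (H(D, E) = -1*1/17 = -1/17)
22350*H(12, 12) = 22350*(-1/17) = -22350/17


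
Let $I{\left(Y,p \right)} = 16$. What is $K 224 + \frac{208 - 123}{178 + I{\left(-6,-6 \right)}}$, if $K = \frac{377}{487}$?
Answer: $\frac{16424307}{94478} \approx 173.84$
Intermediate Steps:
$K = \frac{377}{487}$ ($K = 377 \cdot \frac{1}{487} = \frac{377}{487} \approx 0.77413$)
$K 224 + \frac{208 - 123}{178 + I{\left(-6,-6 \right)}} = \frac{377}{487} \cdot 224 + \frac{208 - 123}{178 + 16} = \frac{84448}{487} + \frac{85}{194} = \frac{16424307}{94478}$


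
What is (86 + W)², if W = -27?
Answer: 3481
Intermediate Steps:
(86 + W)² = (86 - 27)² = 59² = 3481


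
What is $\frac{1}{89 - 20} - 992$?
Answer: $- \frac{68447}{69} \approx -991.99$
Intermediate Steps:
$\frac{1}{89 - 20} - 992 = \frac{1}{69} - 992 = - \frac{68447}{69}$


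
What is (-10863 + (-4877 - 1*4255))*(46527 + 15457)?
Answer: -1239370080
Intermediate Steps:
(-10863 + (-4877 - 1*4255))*(46527 + 15457) = (-10863 + (-4877 - 4255))*61984 = (-10863 - 9132)*61984 = -19995*61984 = -1239370080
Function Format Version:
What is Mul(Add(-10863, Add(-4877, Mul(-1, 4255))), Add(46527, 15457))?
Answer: -1239370080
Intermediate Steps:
Mul(Add(-10863, Add(-4877, Mul(-1, 4255))), Add(46527, 15457)) = Mul(Add(-10863, Add(-4877, -4255)), 61984) = Mul(Add(-10863, -9132), 61984) = Mul(-19995, 61984) = -1239370080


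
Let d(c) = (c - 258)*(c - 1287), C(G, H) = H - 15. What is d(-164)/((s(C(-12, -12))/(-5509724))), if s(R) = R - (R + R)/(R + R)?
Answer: 843431304782/7 ≈ 1.2049e+11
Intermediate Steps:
C(G, H) = -15 + H
d(c) = (-1287 + c)*(-258 + c) (d(c) = (-258 + c)*(-1287 + c) = (-1287 + c)*(-258 + c))
s(R) = -1 + R (s(R) = R - 2*R/(2*R) = R - 2*R*1/(2*R) = R - 1*1 = R - 1 = -1 + R)
d(-164)/((s(C(-12, -12))/(-5509724))) = (332046 + (-164)² - 1545*(-164))/(((-1 + (-15 - 12))/(-5509724))) = (332046 + 26896 + 253380)/(((-1 - 27)*(-1/5509724))) = 612322/((-28*(-1/5509724))) = 612322/(7/1377431) = 612322*(1377431/7) = 843431304782/7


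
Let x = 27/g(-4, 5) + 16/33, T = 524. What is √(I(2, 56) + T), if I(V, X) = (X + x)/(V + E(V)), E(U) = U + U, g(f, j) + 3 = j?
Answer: √2333353/66 ≈ 23.144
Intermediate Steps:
g(f, j) = -3 + j
E(U) = 2*U
x = 923/66 (x = 27/(-3 + 5) + 16/33 = 27/2 + 16*(1/33) = 27*(½) + 16/33 = 27/2 + 16/33 = 923/66 ≈ 13.985)
I(V, X) = (923/66 + X)/(3*V) (I(V, X) = (X + 923/66)/(V + 2*V) = (923/66 + X)/((3*V)) = (923/66 + X)*(1/(3*V)) = (923/66 + X)/(3*V))
√(I(2, 56) + T) = √((1/198)*(923 + 66*56)/2 + 524) = √((1/198)*(½)*(923 + 3696) + 524) = √((1/198)*(½)*4619 + 524) = √(4619/396 + 524) = √(212123/396) = √2333353/66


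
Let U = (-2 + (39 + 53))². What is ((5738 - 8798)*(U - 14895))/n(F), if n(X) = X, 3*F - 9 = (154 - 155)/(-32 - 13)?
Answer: 1403507250/203 ≈ 6.9138e+6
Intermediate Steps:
U = 8100 (U = (-2 + 92)² = 90² = 8100)
F = 406/135 (F = 3 + ((154 - 155)/(-32 - 13))/3 = 3 + (-1/(-45))/3 = 3 + (-1*(-1/45))/3 = 3 + (⅓)*(1/45) = 3 + 1/135 = 406/135 ≈ 3.0074)
((5738 - 8798)*(U - 14895))/n(F) = ((5738 - 8798)*(8100 - 14895))/(406/135) = -3060*(-6795)*(135/406) = 20792700*(135/406) = 1403507250/203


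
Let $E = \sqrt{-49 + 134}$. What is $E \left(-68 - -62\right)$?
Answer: $- 6 \sqrt{85} \approx -55.317$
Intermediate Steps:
$E = \sqrt{85} \approx 9.2195$
$E \left(-68 - -62\right) = \sqrt{85} \left(-68 - -62\right) = \sqrt{85} \left(-68 + 62\right) = \sqrt{85} \left(-6\right) = - 6 \sqrt{85}$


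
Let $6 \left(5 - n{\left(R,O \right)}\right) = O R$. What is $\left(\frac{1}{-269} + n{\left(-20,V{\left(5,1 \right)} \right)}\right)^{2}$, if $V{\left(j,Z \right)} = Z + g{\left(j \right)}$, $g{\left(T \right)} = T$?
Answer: $\frac{45212176}{72361} \approx 624.81$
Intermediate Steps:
$V{\left(j,Z \right)} = Z + j$
$n{\left(R,O \right)} = 5 - \frac{O R}{6}$
$\left(\frac{1}{-269} + n{\left(-20,V{\left(5,1 \right)} \right)}\right)^{2} = \left(\frac{1}{-269} - \left(-5 + \frac{1}{6} \left(1 + 5\right) \left(-20\right)\right)\right)^{2} = \left(- \frac{1}{269} - \left(-5 + 1 \left(-20\right)\right)\right)^{2} = \left(- \frac{1}{269} + \left(5 + 20\right)\right)^{2} = \left(- \frac{1}{269} + 25\right)^{2} = \left(\frac{6724}{269}\right)^{2} = \frac{45212176}{72361}$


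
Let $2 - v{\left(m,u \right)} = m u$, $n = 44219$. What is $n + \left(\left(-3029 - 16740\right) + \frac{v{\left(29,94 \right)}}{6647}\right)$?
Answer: $\frac{162516426}{6647} \approx 24450.0$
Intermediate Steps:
$v{\left(m,u \right)} = 2 - m u$
$n + \left(\left(-3029 - 16740\right) + \frac{v{\left(29,94 \right)}}{6647}\right) = 44219 + \left(\left(-3029 - 16740\right) + \frac{2 - 29 \cdot 94}{6647}\right) = 44219 - \left(19769 - \left(2 - 2726\right) \frac{1}{6647}\right) = 44219 - \frac{131407267}{6647} = \frac{162516426}{6647}$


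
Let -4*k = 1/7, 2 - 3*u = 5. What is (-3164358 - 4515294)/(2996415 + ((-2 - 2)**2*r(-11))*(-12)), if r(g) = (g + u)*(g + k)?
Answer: -17919188/6932307 ≈ -2.5849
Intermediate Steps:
u = -1 (u = 2/3 - 1/3*5 = 2/3 - 5/3 = -1)
k = -1/28 (k = -1/4/7 = -1/4*1/7 = -1/28 ≈ -0.035714)
r(g) = (-1 + g)*(-1/28 + g) (r(g) = (g - 1)*(g - 1/28) = (-1 + g)*(-1/28 + g))
(-3164358 - 4515294)/(2996415 + ((-2 - 2)**2*r(-11))*(-12)) = (-3164358 - 4515294)/(2996415 + ((-2 - 2)**2*(1/28 + (-11)**2 - 29/28*(-11)))*(-12)) = -7679652/(2996415 + ((-4)**2*(1/28 + 121 + 319/28))*(-12)) = -7679652/(2996415 + (16*(927/7))*(-12)) = -7679652/(2996415 + (14832/7)*(-12)) = -7679652/(2996415 - 177984/7) = -7679652/20796921/7 = -7679652*7/20796921 = -17919188/6932307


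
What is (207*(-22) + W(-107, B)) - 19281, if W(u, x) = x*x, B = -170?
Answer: 5065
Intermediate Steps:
W(u, x) = x²
(207*(-22) + W(-107, B)) - 19281 = (207*(-22) + (-170)²) - 19281 = (-4554 + 28900) - 19281 = 24346 - 19281 = 5065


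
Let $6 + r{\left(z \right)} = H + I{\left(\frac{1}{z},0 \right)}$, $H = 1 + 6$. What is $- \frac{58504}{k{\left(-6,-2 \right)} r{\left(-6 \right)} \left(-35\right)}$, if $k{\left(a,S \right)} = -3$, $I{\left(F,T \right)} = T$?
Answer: $- \frac{58504}{105} \approx -557.18$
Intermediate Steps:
$H = 7$
$r{\left(z \right)} = 1$ ($r{\left(z \right)} = -6 + \left(7 + 0\right) = -6 + 7 = 1$)
$- \frac{58504}{k{\left(-6,-2 \right)} r{\left(-6 \right)} \left(-35\right)} = - \frac{58504}{\left(-3\right) 1 \left(-35\right)} = - \frac{58504}{\left(-3\right) \left(-35\right)} = - \frac{58504}{105}$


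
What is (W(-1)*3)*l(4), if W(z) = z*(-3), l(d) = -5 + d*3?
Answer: 63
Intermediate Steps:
l(d) = -5 + 3*d
W(z) = -3*z
(W(-1)*3)*l(4) = (-3*(-1)*3)*(-5 + 3*4) = (3*3)*(-5 + 12) = 9*7 = 63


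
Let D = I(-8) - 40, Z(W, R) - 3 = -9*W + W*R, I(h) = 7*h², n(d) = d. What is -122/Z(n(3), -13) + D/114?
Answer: 6602/1197 ≈ 5.5155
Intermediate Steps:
Z(W, R) = 3 - 9*W + R*W (Z(W, R) = 3 + (-9*W + W*R) = 3 + (-9*W + R*W) = 3 - 9*W + R*W)
D = 408 (D = 7*(-8)² - 40 = 7*64 - 40 = 448 - 40 = 408)
-122/Z(n(3), -13) + D/114 = -122/(3 - 9*3 - 13*3) + 408/114 = -122/(3 - 27 - 39) + 408*(1/114) = -122/(-63) + 68/19 = -122*(-1/63) + 68/19 = 122/63 + 68/19 = 6602/1197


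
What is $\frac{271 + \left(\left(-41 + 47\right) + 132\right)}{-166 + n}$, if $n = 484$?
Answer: $\frac{409}{318} \approx 1.2862$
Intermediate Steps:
$\frac{271 + \left(\left(-41 + 47\right) + 132\right)}{-166 + n} = \frac{271 + \left(\left(-41 + 47\right) + 132\right)}{-166 + 484} = \frac{271 + \left(6 + 132\right)}{318} = \left(271 + 138\right) \frac{1}{318} = 409 \cdot \frac{1}{318} = \frac{409}{318}$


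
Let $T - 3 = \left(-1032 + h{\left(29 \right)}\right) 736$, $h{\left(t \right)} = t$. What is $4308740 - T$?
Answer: $5046945$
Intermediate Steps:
$T = -738205$ ($T = 3 + \left(-1032 + 29\right) 736 = 3 - 738208 = -738205$)
$4308740 - T = 4308740 - -738205 = 4308740 + 738205 = 5046945$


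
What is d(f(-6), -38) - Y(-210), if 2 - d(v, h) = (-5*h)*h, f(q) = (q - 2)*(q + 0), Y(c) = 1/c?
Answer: 1516621/210 ≈ 7222.0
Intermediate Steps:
f(q) = q*(-2 + q) (f(q) = (-2 + q)*q = q*(-2 + q))
d(v, h) = 2 + 5*h² (d(v, h) = 2 - (-5*h)*h = 2 - (-5)*h² = 2 + 5*h²)
d(f(-6), -38) - Y(-210) = (2 + 5*(-38)²) - 1/(-210) = (2 + 5*1444) - 1*(-1/210) = (2 + 7220) + 1/210 = 7222 + 1/210 = 1516621/210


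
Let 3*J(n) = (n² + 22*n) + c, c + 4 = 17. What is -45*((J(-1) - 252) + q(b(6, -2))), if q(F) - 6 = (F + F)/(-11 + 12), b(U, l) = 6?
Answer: 10650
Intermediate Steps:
c = 13 (c = -4 + 17 = 13)
J(n) = 13/3 + n²/3 + 22*n/3 (J(n) = ((n² + 22*n) + 13)/3 = (13 + n² + 22*n)/3 = 13/3 + n²/3 + 22*n/3)
q(F) = 6 + 2*F (q(F) = 6 + (F + F)/(-11 + 12) = 6 + (2*F)/1 = 6 + (2*F)*1 = 6 + 2*F)
-45*((J(-1) - 252) + q(b(6, -2))) = -45*(((13/3 + (⅓)*(-1)² + (22/3)*(-1)) - 252) + (6 + 2*6)) = -45*(((13/3 + (⅓)*1 - 22/3) - 252) + (6 + 12)) = -45*(((13/3 + ⅓ - 22/3) - 252) + 18) = -45*((-8/3 - 252) + 18) = -45*(-764/3 + 18) = -45*(-710/3) = 10650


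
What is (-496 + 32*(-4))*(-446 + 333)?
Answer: 70512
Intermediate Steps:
(-496 + 32*(-4))*(-446 + 333) = (-496 - 128)*(-113) = -624*(-113) = 70512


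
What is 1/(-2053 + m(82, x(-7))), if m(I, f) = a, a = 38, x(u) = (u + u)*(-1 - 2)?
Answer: -1/2015 ≈ -0.00049628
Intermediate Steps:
x(u) = -6*u (x(u) = (2*u)*(-3) = -6*u)
m(I, f) = 38
1/(-2053 + m(82, x(-7))) = 1/(-2053 + 38) = 1/(-2015) = -1/2015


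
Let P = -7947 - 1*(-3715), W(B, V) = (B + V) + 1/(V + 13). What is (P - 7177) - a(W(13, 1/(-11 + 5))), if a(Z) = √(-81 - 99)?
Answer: -11409 - 6*I*√5 ≈ -11409.0 - 13.416*I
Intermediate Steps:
W(B, V) = B + V + 1/(13 + V) (W(B, V) = (B + V) + 1/(13 + V) = B + V + 1/(13 + V))
P = -4232 (P = -7947 + 3715 = -4232)
a(Z) = 6*I*√5 (a(Z) = √(-180) = 6*I*√5)
(P - 7177) - a(W(13, 1/(-11 + 5))) = (-4232 - 7177) - 6*I*√5 = -11409 - 6*I*√5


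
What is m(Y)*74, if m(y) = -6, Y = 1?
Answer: -444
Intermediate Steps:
m(Y)*74 = -6*74 = -444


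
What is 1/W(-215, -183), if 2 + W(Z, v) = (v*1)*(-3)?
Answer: 1/547 ≈ 0.0018282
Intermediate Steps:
W(Z, v) = -2 - 3*v (W(Z, v) = -2 + (v*1)*(-3) = -2 + v*(-3) = -2 - 3*v)
1/W(-215, -183) = 1/(-2 - 3*(-183)) = 1/(-2 + 549) = 1/547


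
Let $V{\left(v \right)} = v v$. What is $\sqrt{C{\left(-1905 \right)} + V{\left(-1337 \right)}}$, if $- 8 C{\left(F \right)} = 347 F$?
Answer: $\frac{\sqrt{29923174}}{4} \approx 1367.6$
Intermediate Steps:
$V{\left(v \right)} = v^{2}$
$C{\left(F \right)} = - \frac{347 F}{8}$
$\sqrt{C{\left(-1905 \right)} + V{\left(-1337 \right)}} = \sqrt{\left(- \frac{347}{8}\right) \left(-1905\right) + \left(-1337\right)^{2}} = \sqrt{\frac{661035}{8} + 1787569} = \sqrt{\frac{14961587}{8}} = \frac{\sqrt{29923174}}{4}$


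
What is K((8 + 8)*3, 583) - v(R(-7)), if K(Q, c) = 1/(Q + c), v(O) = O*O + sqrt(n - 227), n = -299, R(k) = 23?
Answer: -333798/631 - I*sqrt(526) ≈ -529.0 - 22.935*I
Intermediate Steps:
v(O) = O**2 + I*sqrt(526) (v(O) = O*O + sqrt(-299 - 227) = O**2 + sqrt(-526) = O**2 + I*sqrt(526))
K((8 + 8)*3, 583) - v(R(-7)) = 1/((8 + 8)*3 + 583) - (23**2 + I*sqrt(526)) = 1/(16*3 + 583) - (529 + I*sqrt(526)) = 1/(48 + 583) + (-529 - I*sqrt(526)) = 1/631 + (-529 - I*sqrt(526)) = -333798/631 - I*sqrt(526)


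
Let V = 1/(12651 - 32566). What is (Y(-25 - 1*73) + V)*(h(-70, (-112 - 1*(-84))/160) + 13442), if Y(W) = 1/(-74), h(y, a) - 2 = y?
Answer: -133666443/736855 ≈ -181.40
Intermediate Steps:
h(y, a) = 2 + y
Y(W) = -1/74
V = -1/19915 (V = 1/(-19915) = -1/19915 ≈ -5.0213e-5)
(Y(-25 - 1*73) + V)*(h(-70, (-112 - 1*(-84))/160) + 13442) = (-1/74 - 1/19915)*((2 - 70) + 13442) = -19989*(-68 + 13442)/1473710 = -19989/1473710*13374 = -133666443/736855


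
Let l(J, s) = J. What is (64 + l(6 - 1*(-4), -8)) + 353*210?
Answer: 74204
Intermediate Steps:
(64 + l(6 - 1*(-4), -8)) + 353*210 = (64 + (6 - 1*(-4))) + 353*210 = (64 + (6 + 4)) + 74130 = (64 + 10) + 74130 = 74 + 74130 = 74204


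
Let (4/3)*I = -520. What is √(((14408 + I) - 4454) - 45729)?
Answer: I*√36165 ≈ 190.17*I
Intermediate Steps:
I = -390 (I = (¾)*(-520) = -390)
√(((14408 + I) - 4454) - 45729) = √(((14408 - 390) - 4454) - 45729) = √((14018 - 4454) - 45729) = √(9564 - 45729) = √(-36165) = I*√36165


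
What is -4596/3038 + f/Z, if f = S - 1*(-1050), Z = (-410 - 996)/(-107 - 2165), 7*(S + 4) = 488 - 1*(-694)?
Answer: 2094722554/1067857 ≈ 1961.6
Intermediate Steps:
S = 1154/7 (S = -4 + (488 - 1*(-694))/7 = -4 + (488 + 694)/7 = -4 + (1/7)*1182 = -4 + 1182/7 = 1154/7 ≈ 164.86)
Z = 703/1136 (Z = -1406/(-2272) = -1406*(-1/2272) = 703/1136 ≈ 0.61884)
f = 8504/7 (f = 1154/7 - 1*(-1050) = 1154/7 + 1050 = 8504/7 ≈ 1214.9)
-4596/3038 + f/Z = -4596/3038 + 8504/(7*(703/1136)) = -4596*1/3038 + (8504/7)*(1136/703) = -2298/1519 + 9660544/4921 = 2094722554/1067857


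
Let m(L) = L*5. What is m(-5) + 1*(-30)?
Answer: -55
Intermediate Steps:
m(L) = 5*L
m(-5) + 1*(-30) = 5*(-5) + 1*(-30) = -25 - 30 = -55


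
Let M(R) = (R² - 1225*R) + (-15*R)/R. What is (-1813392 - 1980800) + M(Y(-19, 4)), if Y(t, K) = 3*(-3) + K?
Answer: -3788057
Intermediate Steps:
Y(t, K) = -9 + K
M(R) = -15 + R² - 1225*R (M(R) = (R² - 1225*R) - 15 = -15 + R² - 1225*R)
(-1813392 - 1980800) + M(Y(-19, 4)) = (-1813392 - 1980800) + (-15 + (-9 + 4)² - 1225*(-9 + 4)) = -3794192 + (-15 + (-5)² - 1225*(-5)) = -3794192 + (-15 + 25 + 6125) = -3794192 + 6135 = -3788057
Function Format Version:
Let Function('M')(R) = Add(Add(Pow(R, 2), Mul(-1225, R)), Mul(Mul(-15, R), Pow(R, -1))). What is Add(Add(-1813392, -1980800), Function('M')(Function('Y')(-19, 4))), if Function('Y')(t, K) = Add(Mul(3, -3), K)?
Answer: -3788057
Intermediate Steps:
Function('Y')(t, K) = Add(-9, K)
Function('M')(R) = Add(-15, Pow(R, 2), Mul(-1225, R)) (Function('M')(R) = Add(Add(Pow(R, 2), Mul(-1225, R)), -15) = Add(-15, Pow(R, 2), Mul(-1225, R)))
Add(Add(-1813392, -1980800), Function('M')(Function('Y')(-19, 4))) = Add(Add(-1813392, -1980800), Add(-15, Pow(Add(-9, 4), 2), Mul(-1225, Add(-9, 4)))) = Add(-3794192, Add(-15, Pow(-5, 2), Mul(-1225, -5))) = Add(-3794192, Add(-15, 25, 6125)) = Add(-3794192, 6135) = -3788057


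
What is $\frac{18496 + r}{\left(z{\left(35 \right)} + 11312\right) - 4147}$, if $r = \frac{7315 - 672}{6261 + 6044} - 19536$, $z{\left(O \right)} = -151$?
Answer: $- \frac{4263519}{28769090} \approx -0.1482$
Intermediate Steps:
$r = - \frac{240383837}{12305}$ ($r = \frac{6643}{12305} - 19536 = - \frac{240383837}{12305} \approx -19535.0$)
$\frac{18496 + r}{\left(z{\left(35 \right)} + 11312\right) - 4147} = \frac{18496 - \frac{240383837}{12305}}{\left(-151 + 11312\right) - 4147} = - \frac{12790557}{12305 \left(11161 - 4147\right)} = - \frac{12790557}{12305 \cdot 7014} = \left(- \frac{12790557}{12305}\right) \frac{1}{7014} = - \frac{4263519}{28769090}$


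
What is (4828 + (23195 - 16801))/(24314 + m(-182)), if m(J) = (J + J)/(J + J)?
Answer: 11222/24315 ≈ 0.46153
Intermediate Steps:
m(J) = 1 (m(J) = (2*J)/((2*J)) = (2*J)*(1/(2*J)) = 1)
(4828 + (23195 - 16801))/(24314 + m(-182)) = (4828 + (23195 - 16801))/(24314 + 1) = (4828 + 6394)/24315 = 11222*(1/24315) = 11222/24315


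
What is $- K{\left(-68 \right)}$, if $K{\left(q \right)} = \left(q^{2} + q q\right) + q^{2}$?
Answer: $-13872$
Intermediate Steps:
$K{\left(q \right)} = 3 q^{2}$ ($K{\left(q \right)} = \left(q^{2} + q^{2}\right) + q^{2} = 2 q^{2} + q^{2} = 3 q^{2}$)
$- K{\left(-68 \right)} = - 3 \left(-68\right)^{2} = - 3 \cdot 4624 = \left(-1\right) 13872 = -13872$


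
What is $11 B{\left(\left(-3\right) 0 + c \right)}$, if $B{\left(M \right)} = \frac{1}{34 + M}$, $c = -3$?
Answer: $\frac{11}{31} \approx 0.35484$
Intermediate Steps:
$11 B{\left(\left(-3\right) 0 + c \right)} = \frac{11}{34 - 3} = \frac{11}{31}$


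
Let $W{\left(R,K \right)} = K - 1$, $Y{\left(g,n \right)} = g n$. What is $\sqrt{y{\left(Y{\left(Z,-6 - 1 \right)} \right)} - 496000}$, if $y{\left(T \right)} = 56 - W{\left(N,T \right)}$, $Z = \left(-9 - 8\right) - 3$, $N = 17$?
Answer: $i \sqrt{496083} \approx 704.33 i$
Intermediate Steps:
$Z = -20$ ($Z = -17 - 3 = -20$)
$W{\left(R,K \right)} = -1 + K$
$y{\left(T \right)} = 57 - T$ ($y{\left(T \right)} = 56 - \left(-1 + T\right) = 57 - T$)
$\sqrt{y{\left(Y{\left(Z,-6 - 1 \right)} \right)} - 496000} = \sqrt{\left(57 - - 20 \left(-6 - 1\right)\right) - 496000} = \sqrt{\left(57 - \left(-20\right) \left(-7\right)\right) - 496000} = \sqrt{\left(57 - 140\right) - 496000} = \sqrt{-83 - 496000} = \sqrt{-496083} = i \sqrt{496083}$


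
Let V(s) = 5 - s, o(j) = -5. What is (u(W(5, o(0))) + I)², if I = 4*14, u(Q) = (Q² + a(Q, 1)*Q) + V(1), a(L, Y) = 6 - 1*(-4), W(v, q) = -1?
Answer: 2601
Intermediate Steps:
a(L, Y) = 10 (a(L, Y) = 6 + 4 = 10)
u(Q) = 4 + Q² + 10*Q (u(Q) = (Q² + 10*Q) + (5 - 1*1) = (Q² + 10*Q) + (5 - 1) = (Q² + 10*Q) + 4 = 4 + Q² + 10*Q)
I = 56
(u(W(5, o(0))) + I)² = ((4 + (-1)² + 10*(-1)) + 56)² = ((4 + 1 - 10) + 56)² = (-5 + 56)² = 51² = 2601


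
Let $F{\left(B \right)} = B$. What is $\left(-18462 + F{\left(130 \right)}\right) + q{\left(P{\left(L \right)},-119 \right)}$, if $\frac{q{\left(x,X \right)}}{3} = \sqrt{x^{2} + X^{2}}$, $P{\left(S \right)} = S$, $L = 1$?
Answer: $-18332 + 3 \sqrt{14162} \approx -17975.0$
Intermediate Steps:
$q{\left(x,X \right)} = 3 \sqrt{X^{2} + x^{2}}$ ($q{\left(x,X \right)} = 3 \sqrt{x^{2} + X^{2}} = 3 \sqrt{X^{2} + x^{2}}$)
$\left(-18462 + F{\left(130 \right)}\right) + q{\left(P{\left(L \right)},-119 \right)} = \left(-18462 + 130\right) + 3 \sqrt{\left(-119\right)^{2} + 1^{2}} = -18332 + 3 \sqrt{14161 + 1} = -18332 + 3 \sqrt{14162}$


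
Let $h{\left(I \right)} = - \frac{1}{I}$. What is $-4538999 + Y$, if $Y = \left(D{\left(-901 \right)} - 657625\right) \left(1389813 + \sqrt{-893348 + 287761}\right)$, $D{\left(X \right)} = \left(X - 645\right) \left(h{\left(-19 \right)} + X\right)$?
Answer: $\frac{19414980122608}{19} + \frac{13969553 i \sqrt{605587}}{19} \approx 1.0218 \cdot 10^{12} + 5.7216 \cdot 10^{8} i$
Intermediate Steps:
$D{\left(X \right)} = \left(-645 + X\right) \left(\frac{1}{19} + X\right)$ ($D{\left(X \right)} = \left(X - 645\right) \left(- \frac{1}{-19} + X\right) = \left(-645 + X\right) \left(\left(-1\right) \left(- \frac{1}{19}\right) + X\right) = \left(-645 + X\right) \left(\frac{1}{19} + X\right)$)
$Y = \frac{19415066363589}{19} + \frac{13969553 i \sqrt{605587}}{19}$ ($Y = \left(\left(- \frac{645}{19} + \left(-901\right)^{2} - - \frac{11040854}{19}\right) - 657625\right) \left(1389813 + \sqrt{-893348 + 287761}\right) = \left(\left(- \frac{645}{19} + 811801 + \frac{11040854}{19}\right) - 657625\right) \left(1389813 + \sqrt{-605587}\right) = \left(\frac{26464428}{19} - 657625\right) \left(1389813 + i \sqrt{605587}\right) = \frac{13969553 \left(1389813 + i \sqrt{605587}\right)}{19} = \frac{19415066363589}{19} + \frac{13969553 i \sqrt{605587}}{19} \approx 1.0218 \cdot 10^{12} + 5.7216 \cdot 10^{8} i$)
$-4538999 + Y = -4538999 + \left(\frac{19415066363589}{19} + \frac{13969553 i \sqrt{605587}}{19}\right) = \frac{19414980122608}{19} + \frac{13969553 i \sqrt{605587}}{19}$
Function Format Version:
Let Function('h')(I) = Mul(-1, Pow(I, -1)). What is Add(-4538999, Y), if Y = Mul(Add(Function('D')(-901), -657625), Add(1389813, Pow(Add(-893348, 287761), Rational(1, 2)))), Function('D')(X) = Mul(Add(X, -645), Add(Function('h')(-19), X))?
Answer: Add(Rational(19414980122608, 19), Mul(Rational(13969553, 19), I, Pow(605587, Rational(1, 2)))) ≈ Add(1.0218e+12, Mul(5.7216e+8, I))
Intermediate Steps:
Function('D')(X) = Mul(Add(-645, X), Add(Rational(1, 19), X)) (Function('D')(X) = Mul(Add(X, -645), Add(Mul(-1, Pow(-19, -1)), X)) = Mul(Add(-645, X), Add(Mul(-1, Rational(-1, 19)), X)) = Mul(Add(-645, X), Add(Rational(1, 19), X)))
Y = Add(Rational(19415066363589, 19), Mul(Rational(13969553, 19), I, Pow(605587, Rational(1, 2)))) (Y = Mul(Add(Add(Rational(-645, 19), Pow(-901, 2), Mul(Rational(-12254, 19), -901)), -657625), Add(1389813, Pow(Add(-893348, 287761), Rational(1, 2)))) = Mul(Add(Add(Rational(-645, 19), 811801, Rational(11040854, 19)), -657625), Add(1389813, Pow(-605587, Rational(1, 2)))) = Mul(Add(Rational(26464428, 19), -657625), Add(1389813, Mul(I, Pow(605587, Rational(1, 2))))) = Mul(Rational(13969553, 19), Add(1389813, Mul(I, Pow(605587, Rational(1, 2))))) = Add(Rational(19415066363589, 19), Mul(Rational(13969553, 19), I, Pow(605587, Rational(1, 2)))) ≈ Add(1.0218e+12, Mul(5.7216e+8, I)))
Add(-4538999, Y) = Add(-4538999, Add(Rational(19415066363589, 19), Mul(Rational(13969553, 19), I, Pow(605587, Rational(1, 2))))) = Add(Rational(19414980122608, 19), Mul(Rational(13969553, 19), I, Pow(605587, Rational(1, 2))))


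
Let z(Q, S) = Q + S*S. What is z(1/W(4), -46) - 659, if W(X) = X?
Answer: 5829/4 ≈ 1457.3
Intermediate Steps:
z(Q, S) = Q + S²
z(1/W(4), -46) - 659 = (1/4 + (-46)²) - 659 = (¼ + 2116) - 659 = 8465/4 - 659 = 5829/4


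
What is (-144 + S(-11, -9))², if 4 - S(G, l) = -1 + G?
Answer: 16384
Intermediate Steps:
S(G, l) = 5 - G (S(G, l) = 4 - (-1 + G) = 4 + (1 - G) = 5 - G)
(-144 + S(-11, -9))² = (-144 + (5 - 1*(-11)))² = (-144 + (5 + 11))² = (-144 + 16)² = (-128)² = 16384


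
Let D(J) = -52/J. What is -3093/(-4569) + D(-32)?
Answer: 28047/12184 ≈ 2.3020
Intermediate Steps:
-3093/(-4569) + D(-32) = -3093/(-4569) - 52/(-32) = -3093*(-1/4569) - 52*(-1/32) = 1031/1523 + 13/8 = 28047/12184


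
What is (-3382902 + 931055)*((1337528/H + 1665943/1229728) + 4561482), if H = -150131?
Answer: -2064800283499870131702675/184620294368 ≈ -1.1184e+13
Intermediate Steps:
(-3382902 + 931055)*((1337528/H + 1665943/1229728) + 4561482) = (-3382902 + 931055)*((1337528/(-150131) + 1665943/1229728) + 4561482) = -2451847*((1337528*(-1/150131) + 1665943*(1/1229728)) + 4561482) = -2451847*((-1337528/150131 + 1665943/1229728) + 4561482) = -2451847*(-1394685943851/184620294368 + 4561482) = -2451847*842140754908389525/184620294368 = -2064800283499870131702675/184620294368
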